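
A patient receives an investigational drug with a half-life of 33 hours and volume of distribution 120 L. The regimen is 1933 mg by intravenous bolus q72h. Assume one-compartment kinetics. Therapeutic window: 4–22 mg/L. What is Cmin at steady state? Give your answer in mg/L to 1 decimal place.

τ/t½ = 72/33 ≈ 2.1818, so fraction remaining f = (1/2)^(72/33) ≈ 0.2204.
Accumulation ratio R = 1/(1 − f) ≈ 1/0.7796 ≈ 1.2827.
Single-dose peak C₀ = D/Vd = 1933/120 ≈ 16.108 mg/L.
Cmax,ss = C₀/(1 − f) ≈ 16.108/0.7796 ≈ 20.662 mg/L.
One interval later, Cmin,ss = Cmax,ss·e^(−kτ) ≈ 20.662 × 0.2204 ≈ 4.554 mg/L.
Trough 4.6 mg/L vs MEC 4 mg/L: adequate.

4.6 mg/L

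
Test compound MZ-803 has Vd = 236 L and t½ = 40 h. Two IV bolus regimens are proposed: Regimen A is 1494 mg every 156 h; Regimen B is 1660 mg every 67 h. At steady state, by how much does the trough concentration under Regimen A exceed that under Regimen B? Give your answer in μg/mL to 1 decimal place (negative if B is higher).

Regimen A: f = (1/2)^(156/40) ≈ 0.0670; Cmin,ss = (1494/236)·f/(1−f) ≈ 0.455 μg/mL.
Regimen B: f = (1/2)^(67/40) ≈ 0.3132; Cmin,ss = (1660/236)·f/(1−f) ≈ 3.208 μg/mL.
Difference ≈ 0.455 − 3.208 ≈ -2.753 μg/mL.

-2.8 μg/mL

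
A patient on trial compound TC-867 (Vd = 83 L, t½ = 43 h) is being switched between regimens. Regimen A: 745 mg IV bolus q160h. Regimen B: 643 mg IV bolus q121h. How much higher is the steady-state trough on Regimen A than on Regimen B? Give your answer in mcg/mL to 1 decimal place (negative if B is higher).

-0.5 mcg/mL

Regimen A: f = (1/2)^(160/43) ≈ 0.0758; Cmin,ss = (745/83)·f/(1−f) ≈ 0.736 mcg/mL.
Regimen B: f = (1/2)^(121/43) ≈ 0.1422; Cmin,ss = (643/83)·f/(1−f) ≈ 1.284 mcg/mL.
Difference ≈ 0.736 − 1.284 ≈ -0.548 mcg/mL.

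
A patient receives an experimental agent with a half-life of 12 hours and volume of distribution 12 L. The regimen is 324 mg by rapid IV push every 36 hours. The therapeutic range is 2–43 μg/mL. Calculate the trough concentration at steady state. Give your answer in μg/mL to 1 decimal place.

3.9 μg/mL

τ = 36 h = 3 half-lives, so f = (1/2)^3 = 0.125.
At steady state, R = 1/(1 − 0.125) = 8/7.
Single-dose peak C₀ = D/Vd = 324/12 = 27 μg/mL.
Steady-state peak Cmax,ss = C₀·R = 27 × 8/7 ≈ 30.857 μg/mL.
Steady-state trough Cmin,ss = Cmax,ss·f ≈ 30.857 × 0.125 ≈ 3.857 μg/mL.
Trough 3.9 μg/mL vs MEC 2 μg/mL: adequate.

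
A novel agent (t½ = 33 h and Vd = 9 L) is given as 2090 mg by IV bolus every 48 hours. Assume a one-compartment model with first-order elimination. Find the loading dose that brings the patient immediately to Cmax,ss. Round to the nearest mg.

f = (1/2)^(48/33) ≈ 0.364870; accumulation ratio R = 1/(1−f) ≈ 1.57448.
Loading dose to hit Cmax,ss on first dose: D_load = D_maint·R ≈ 2090 × 1.57448 ≈ 3290.66 mg.

3291 mg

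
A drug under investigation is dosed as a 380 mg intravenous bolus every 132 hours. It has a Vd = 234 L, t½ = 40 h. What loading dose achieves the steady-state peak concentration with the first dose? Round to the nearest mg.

423 mg

f = (1/2)^(132/40) ≈ 0.101532; accumulation ratio R = 1/(1−f) ≈ 1.11301.
Loading dose to hit Cmax,ss on first dose: D_load = D_maint·R ≈ 380 × 1.11301 ≈ 422.94 mg.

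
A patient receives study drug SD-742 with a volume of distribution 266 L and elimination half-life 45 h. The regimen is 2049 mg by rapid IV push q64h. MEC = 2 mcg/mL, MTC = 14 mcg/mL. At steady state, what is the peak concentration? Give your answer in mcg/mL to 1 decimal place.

Over one 64-h interval, 64/45 ≈ 1.4222 half-lives elapse, leaving f ≈ 0.3731 of each dose.
At steady state, accumulation factor R = 1/(1 − e^(−kτ)) ≈ 1.5952.
Single-dose peak C₀ = D/Vd = 2049/266 ≈ 7.703 mcg/mL.
Steady-state peak Cmax,ss = C₀·R ≈ 7.703 × 1.5952 ≈ 12.288 mcg/mL.
Peak 12.3 mcg/mL vs MTC 14 mcg/mL: below toxic threshold.

12.3 mcg/mL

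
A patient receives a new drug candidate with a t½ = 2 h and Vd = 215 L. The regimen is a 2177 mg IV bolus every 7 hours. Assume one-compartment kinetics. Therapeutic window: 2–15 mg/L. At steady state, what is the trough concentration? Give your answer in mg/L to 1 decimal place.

k = ln2/t½ = ln2/2 ≈ 0.346574 h⁻¹; fraction remaining f = e^(−kτ) = e^(−0.346574×7) ≈ 0.0884.
Accumulation ratio R = 1/(1 − f) ≈ 1/0.9116 ≈ 1.0970.
Each bolus raises the concentration by D/Vd = 2177/215 ≈ 10.126 mg/L.
Cmax,ss = C₀/(1 − f) ≈ 10.126/0.9116 ≈ 11.108 mg/L.
Steady-state trough Cmin,ss = Cmax,ss·f ≈ 11.108 × 0.0884 ≈ 0.982 mg/L.
Trough 1.0 mg/L vs MEC 2 mg/L: subtherapeutic.

1.0 mg/L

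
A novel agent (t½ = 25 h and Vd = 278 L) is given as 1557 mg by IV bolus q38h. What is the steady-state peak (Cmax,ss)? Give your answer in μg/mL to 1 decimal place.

8.6 μg/mL

Over one 38-h interval, 38/25 ≈ 1.52 half-lives elapse, leaving f ≈ 0.3487 of each dose.
Accumulation ratio R = 1/(1 − f) ≈ 1/0.6513 ≈ 1.5354.
Single-dose peak C₀ = D/Vd = 1557/278 ≈ 5.601 μg/mL.
Steady-state peak Cmax,ss = C₀·R ≈ 5.601 × 1.5354 ≈ 8.600 μg/mL.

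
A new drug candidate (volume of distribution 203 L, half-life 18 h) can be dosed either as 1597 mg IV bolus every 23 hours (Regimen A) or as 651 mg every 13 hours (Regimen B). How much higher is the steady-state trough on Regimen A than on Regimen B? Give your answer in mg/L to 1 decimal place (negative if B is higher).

Regimen A: f = (1/2)^(23/18) ≈ 0.4124; Cmin,ss = (1597/203)·f/(1−f) ≈ 5.521 mg/L.
Regimen B: f = (1/2)^(13/18) ≈ 0.6062; Cmin,ss = (651/203)·f/(1−f) ≈ 4.937 mg/L.
Difference ≈ 5.521 − 4.937 ≈ 0.584 mg/L.

0.6 mg/L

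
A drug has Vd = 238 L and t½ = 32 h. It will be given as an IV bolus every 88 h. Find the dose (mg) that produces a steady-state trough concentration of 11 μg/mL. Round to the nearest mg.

14994 mg

τ/t½ = 88/32 ≈ 2.75, so f = (1/2)^(88/32) ≈ 0.148651.
Cmin,ss = (D/Vd)·f/(1−f), so D = Cmin,ss·Vd·(1−f)/f.
D = 11 × 238 × (1−f)/f ≈ 11 × 238 × 5.72717 ≈ 14993.73 mg.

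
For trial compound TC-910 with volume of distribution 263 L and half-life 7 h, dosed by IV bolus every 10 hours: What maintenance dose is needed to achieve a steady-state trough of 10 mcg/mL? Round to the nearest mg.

4449 mg

τ/t½ = 10/7 ≈ 1.4286, so f = (1/2)^(10/7) ≈ 0.371499.
Cmin,ss = (D/Vd)·f/(1−f), so D = Cmin,ss·Vd·(1−f)/f.
D = 10 × 263 × (1−f)/f ≈ 10 × 263 × 1.69180 ≈ 4449.43 mg.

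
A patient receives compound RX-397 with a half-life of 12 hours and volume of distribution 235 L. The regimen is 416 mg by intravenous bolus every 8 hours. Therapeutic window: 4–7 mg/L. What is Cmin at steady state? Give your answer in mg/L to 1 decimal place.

3.0 mg/L

τ/t½ = 8/12 ≈ 0.66667, so fraction remaining f = (1/2)^(8/12) ≈ 0.6300.
At steady state, accumulation factor R = 1/(1 − e^(−kτ)) ≈ 2.7027.
Each bolus raises the concentration by D/Vd = 416/235 ≈ 1.770 mg/L.
Cmax,ss = C₀/(1 − f) ≈ 1.770/0.3700 ≈ 4.784 mg/L.
Steady-state trough Cmin,ss = Cmax,ss·f ≈ 4.784 × 0.6300 ≈ 3.014 mg/L.
Trough 3.0 mg/L vs MEC 4 mg/L: subtherapeutic.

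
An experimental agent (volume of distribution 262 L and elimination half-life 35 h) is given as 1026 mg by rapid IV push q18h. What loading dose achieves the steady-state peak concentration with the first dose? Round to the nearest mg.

f = (1/2)^(18/35) ≈ 0.700139; accumulation ratio R = 1/(1−f) ≈ 3.33488.
Loading dose to hit Cmax,ss on first dose: D_load = D_maint·R ≈ 1026 × 3.33488 ≈ 3421.59 mg.

3422 mg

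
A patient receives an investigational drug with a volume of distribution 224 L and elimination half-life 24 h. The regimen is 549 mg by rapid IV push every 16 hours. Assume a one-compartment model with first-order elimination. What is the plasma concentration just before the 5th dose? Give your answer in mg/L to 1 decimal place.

3.5 mg/L

f = (1/2)^(τ/t½) = (1/2)^(16/24) ≈ 0.6300.
C₀ = D/Vd = 549/224 ≈ 2.451 mg/L.
Before the 5th dose, 4 doses have been given. Superposition: Cmin = C₀·(f + f² + … + f^4).
≈ 2.451 × (0.6300 + 0.3969 + 0.2500 + 0.1575) ≈ 2.451 × 1.4344 ≈ 3.516 mg/L.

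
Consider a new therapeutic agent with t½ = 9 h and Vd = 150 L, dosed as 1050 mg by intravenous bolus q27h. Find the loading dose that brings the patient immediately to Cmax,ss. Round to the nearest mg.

f = (1/2)^(27/9) ≈ 0.125000; accumulation ratio R = 1/(1−f) ≈ 1.14286.
Loading dose to hit Cmax,ss on first dose: D_load = D_maint·R ≈ 1050 × 1.14286 ≈ 1200.00 mg.

1200 mg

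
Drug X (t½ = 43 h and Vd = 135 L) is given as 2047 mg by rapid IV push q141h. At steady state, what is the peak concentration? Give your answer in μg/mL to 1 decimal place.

16.9 μg/mL

k = ln2/t½ = ln2/43 ≈ 0.016120 h⁻¹; fraction remaining f = e^(−kτ) = e^(−0.016120×141) ≈ 0.1030.
Accumulation ratio R = 1/(1 − f) ≈ 1/0.8970 ≈ 1.1148.
Each bolus raises the concentration by D/Vd = 2047/135 ≈ 15.163 μg/mL.
Steady-state peak Cmax,ss = C₀·R ≈ 15.163 × 1.1148 ≈ 16.904 μg/mL.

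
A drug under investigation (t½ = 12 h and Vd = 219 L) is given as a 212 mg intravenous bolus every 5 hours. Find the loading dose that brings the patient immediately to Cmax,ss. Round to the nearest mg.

845 mg

f = (1/2)^(5/12) ≈ 0.749154; accumulation ratio R = 1/(1−f) ≈ 3.98651.
Loading dose to hit Cmax,ss on first dose: D_load = D_maint·R ≈ 212 × 3.98651 ≈ 845.14 mg.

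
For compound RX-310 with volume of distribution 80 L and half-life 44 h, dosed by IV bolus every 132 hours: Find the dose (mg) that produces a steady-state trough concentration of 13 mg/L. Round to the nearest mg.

τ/t½ = 132/44 ≈ 3, so f = (1/2)^(132/44) ≈ 0.125000.
Cmin,ss = (D/Vd)·f/(1−f), so D = Cmin,ss·Vd·(1−f)/f.
D = 13 × 80 × (1−f)/f ≈ 13 × 80 × 7.00000 ≈ 7280.00 mg.

7280 mg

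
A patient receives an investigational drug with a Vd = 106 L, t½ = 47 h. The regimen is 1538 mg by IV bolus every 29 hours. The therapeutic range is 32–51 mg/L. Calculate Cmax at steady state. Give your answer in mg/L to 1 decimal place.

41.7 mg/L

τ/t½ = 29/47 ≈ 0.61702, so fraction remaining f = (1/2)^(29/47) ≈ 0.6520.
Accumulation ratio R = 1/(1 − f) ≈ 1/0.3480 ≈ 2.8736.
Single-dose peak C₀ = D/Vd = 1538/106 ≈ 14.509 mg/L.
Steady-state peak Cmax,ss = C₀·R ≈ 14.509 × 2.8736 ≈ 41.693 mg/L.
Peak 41.7 mg/L vs MTC 51 mg/L: below toxic threshold.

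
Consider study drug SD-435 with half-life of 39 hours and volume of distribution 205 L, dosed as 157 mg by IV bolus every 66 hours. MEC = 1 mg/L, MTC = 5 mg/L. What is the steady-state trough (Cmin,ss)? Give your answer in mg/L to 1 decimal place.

0.3 mg/L

Over one 66-h interval, 66/39 ≈ 1.6923 half-lives elapse, leaving f ≈ 0.3094 of each dose.
Accumulation ratio R = 1/(1 − f) ≈ 1/0.6906 ≈ 1.4480.
Each bolus raises the concentration by D/Vd = 157/205 ≈ 0.766 mg/L.
Steady-state peak Cmax,ss = C₀·R ≈ 0.766 × 1.4480 ≈ 1.109 mg/L.
One interval later, Cmin,ss = Cmax,ss·e^(−kτ) ≈ 1.109 × 0.3094 ≈ 0.343 mg/L.
Trough 0.3 mg/L vs MEC 1 mg/L: subtherapeutic.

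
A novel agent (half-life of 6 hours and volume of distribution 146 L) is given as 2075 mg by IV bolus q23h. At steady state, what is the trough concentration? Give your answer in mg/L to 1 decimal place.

k = ln2/t½ = ln2/6 ≈ 0.115525 h⁻¹; fraction remaining f = e^(−kτ) = e^(−0.115525×23) ≈ 0.0702.
Each bolus raises the concentration by D/Vd = 2075/146 ≈ 14.212 mg/L.
Steady-state trough Cmin,ss = C₀·f/(1−f) ≈ 14.212 × 0.0702/0.9298 ≈ 1.073 mg/L.

1.1 mg/L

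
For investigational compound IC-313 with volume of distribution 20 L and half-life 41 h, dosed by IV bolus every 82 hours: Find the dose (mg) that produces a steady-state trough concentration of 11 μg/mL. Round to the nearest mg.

660 mg

τ/t½ = 82/41 ≈ 2, so f = (1/2)^(82/41) ≈ 0.250000.
Cmin,ss = (D/Vd)·f/(1−f), so D = Cmin,ss·Vd·(1−f)/f.
D = 11 × 20 × (1−f)/f ≈ 11 × 20 × 3.00000 ≈ 660.00 mg.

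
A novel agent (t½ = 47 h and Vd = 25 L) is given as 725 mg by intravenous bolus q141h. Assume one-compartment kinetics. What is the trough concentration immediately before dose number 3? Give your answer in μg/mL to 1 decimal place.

4.1 μg/mL

f = (1/2)^(τ/t½) = (1/2)^(141/47) ≈ 0.1250.
C₀ = D/Vd = 725/25 ≈ 29.000 μg/mL.
Before the 3rd dose, 2 doses have been given. Superposition: Cmin = C₀·(f + f²).
≈ 29.000 × (0.1250 + 0.0156) ≈ 29.000 × 0.1406 ≈ 4.077 μg/mL.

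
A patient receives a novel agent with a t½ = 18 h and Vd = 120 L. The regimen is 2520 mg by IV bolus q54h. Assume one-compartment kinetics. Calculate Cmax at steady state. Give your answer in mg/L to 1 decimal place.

24.0 mg/L

τ = 54 h = 3 half-lives, so f = (1/2)^3 = 0.125.
At steady state, R = 1/(1 − 0.125) = 8/7.
Single-dose peak C₀ = D/Vd = 2520/120 = 21 mg/L.
Steady-state peak Cmax,ss = C₀·R = 21 × 8/7 ≈ 24.000 mg/L.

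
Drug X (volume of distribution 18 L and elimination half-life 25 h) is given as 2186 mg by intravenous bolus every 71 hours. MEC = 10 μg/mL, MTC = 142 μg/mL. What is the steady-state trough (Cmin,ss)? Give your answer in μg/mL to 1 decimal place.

19.7 μg/mL

τ/t½ = 71/25 ≈ 2.84, so fraction remaining f = (1/2)^(71/25) ≈ 0.1397.
Each bolus raises the concentration by D/Vd = 2186/18 ≈ 121.444 μg/mL.
Steady-state trough Cmin,ss = C₀·f/(1−f) ≈ 121.444 × 0.1397/0.8603 ≈ 19.721 μg/mL.
Trough 19.7 μg/mL vs MEC 10 μg/mL: adequate.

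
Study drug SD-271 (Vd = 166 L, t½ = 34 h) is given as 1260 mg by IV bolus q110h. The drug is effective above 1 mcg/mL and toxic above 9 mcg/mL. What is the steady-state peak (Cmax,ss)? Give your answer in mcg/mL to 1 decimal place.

Over one 110-h interval, 110/34 ≈ 3.2353 half-lives elapse, leaving f ≈ 0.1062 of each dose.
At steady state, accumulation factor R = 1/(1 − e^(−kτ)) ≈ 1.1188.
Each bolus raises the concentration by D/Vd = 1260/166 ≈ 7.590 mcg/mL.
Steady-state peak Cmax,ss = C₀·R ≈ 7.590 × 1.1188 ≈ 8.492 mcg/mL.
Peak 8.5 mcg/mL vs MTC 9 mcg/mL: below toxic threshold.

8.5 mcg/mL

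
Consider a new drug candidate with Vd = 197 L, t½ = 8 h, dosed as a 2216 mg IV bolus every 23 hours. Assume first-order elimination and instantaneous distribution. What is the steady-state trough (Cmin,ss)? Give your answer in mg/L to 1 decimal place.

1.8 mg/L

Over one 23-h interval, 23/8 ≈ 2.875 half-lives elapse, leaving f ≈ 0.1363 of each dose.
At steady state, accumulation factor R = 1/(1 − e^(−kτ)) ≈ 1.1578.
Each bolus raises the concentration by D/Vd = 2216/197 ≈ 11.249 mg/L.
Steady-state peak Cmax,ss = C₀·R ≈ 11.249 × 1.1578 ≈ 13.024 mg/L.
Steady-state trough Cmin,ss = Cmax,ss·f ≈ 13.024 × 0.1363 ≈ 1.775 mg/L.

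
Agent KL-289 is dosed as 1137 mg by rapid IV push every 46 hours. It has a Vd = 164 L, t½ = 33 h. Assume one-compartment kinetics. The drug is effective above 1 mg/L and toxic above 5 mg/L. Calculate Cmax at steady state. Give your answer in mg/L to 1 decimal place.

11.2 mg/L

Over one 46-h interval, 46/33 ≈ 1.3939 half-lives elapse, leaving f ≈ 0.3805 of each dose.
At steady state, accumulation factor R = 1/(1 − e^(−kτ)) ≈ 1.6142.
Single-dose peak C₀ = D/Vd = 1137/164 ≈ 6.933 mg/L.
Steady-state peak Cmax,ss = C₀·R ≈ 6.933 × 1.6142 ≈ 11.191 mg/L.
Peak 11.2 mg/L vs MTC 5 mg/L: exceeds toxic threshold.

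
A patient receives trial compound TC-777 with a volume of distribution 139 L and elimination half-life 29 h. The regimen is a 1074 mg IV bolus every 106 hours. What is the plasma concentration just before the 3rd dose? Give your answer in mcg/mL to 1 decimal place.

f = (1/2)^(τ/t½) = (1/2)^(106/29) ≈ 0.0794.
C₀ = D/Vd = 1074/139 ≈ 7.727 mcg/mL.
Before the 3rd dose, 2 doses have been given. Superposition: Cmin = C₀·(f + f²).
≈ 7.727 × (0.0794 + 0.0063) ≈ 7.727 × 0.0857 ≈ 0.662 mcg/mL.

0.7 mcg/mL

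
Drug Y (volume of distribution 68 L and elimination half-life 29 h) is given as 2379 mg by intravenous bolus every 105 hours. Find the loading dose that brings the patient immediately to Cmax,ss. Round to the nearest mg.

f = (1/2)^(105/29) ≈ 0.081295; accumulation ratio R = 1/(1−f) ≈ 1.08849.
Loading dose to hit Cmax,ss on first dose: D_load = D_maint·R ≈ 2379 × 1.08849 ≈ 2589.52 mg.

2590 mg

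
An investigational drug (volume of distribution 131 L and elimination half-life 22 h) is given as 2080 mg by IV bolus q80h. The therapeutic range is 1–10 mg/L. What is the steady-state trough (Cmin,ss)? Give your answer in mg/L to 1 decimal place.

Over one 80-h interval, 80/22 ≈ 3.6364 half-lives elapse, leaving f ≈ 0.0804 of each dose.
At steady state, accumulation factor R = 1/(1 − e^(−kτ)) ≈ 1.0874.
Each bolus raises the concentration by D/Vd = 2080/131 ≈ 15.878 mg/L.
Cmax,ss = C₀/(1 − f) ≈ 15.878/0.9196 ≈ 17.266 mg/L.
Steady-state trough Cmin,ss = Cmax,ss·f ≈ 17.266 × 0.0804 ≈ 1.388 mg/L.
Trough 1.4 mg/L vs MEC 1 mg/L: adequate.

1.4 mg/L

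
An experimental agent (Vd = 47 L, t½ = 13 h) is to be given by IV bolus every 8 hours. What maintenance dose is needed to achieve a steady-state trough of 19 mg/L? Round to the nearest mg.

475 mg

τ/t½ = 8/13 ≈ 0.61538, so f = (1/2)^(8/13) ≈ 0.652756.
Cmin,ss = (D/Vd)·f/(1−f), so D = Cmin,ss·Vd·(1−f)/f.
D = 19 × 47 × (1−f)/f ≈ 19 × 47 × 0.53197 ≈ 475.05 mg.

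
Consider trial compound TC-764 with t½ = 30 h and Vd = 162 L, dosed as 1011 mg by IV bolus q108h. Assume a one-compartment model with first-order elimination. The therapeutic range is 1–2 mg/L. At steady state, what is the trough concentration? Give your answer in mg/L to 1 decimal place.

k = ln2/t½ = ln2/30 ≈ 0.023105 h⁻¹; fraction remaining f = e^(−kτ) = e^(−0.023105×108) ≈ 0.0825.
Accumulation ratio R = 1/(1 − f) ≈ 1/0.9175 ≈ 1.0899.
Each bolus raises the concentration by D/Vd = 1011/162 ≈ 6.241 mg/L.
Cmax,ss = C₀/(1 − f) ≈ 6.241/0.9175 ≈ 6.802 mg/L.
One interval later, Cmin,ss = Cmax,ss·e^(−kτ) ≈ 6.802 × 0.0825 ≈ 0.561 mg/L.
Trough 0.6 mg/L vs MEC 1 mg/L: subtherapeutic.

0.6 mg/L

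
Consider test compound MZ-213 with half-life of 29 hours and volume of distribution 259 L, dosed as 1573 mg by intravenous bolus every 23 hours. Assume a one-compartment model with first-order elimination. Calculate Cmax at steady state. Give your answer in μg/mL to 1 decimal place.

14.4 μg/mL

k = ln2/t½ = ln2/29 ≈ 0.023902 h⁻¹; fraction remaining f = e^(−kτ) = e^(−0.023902×23) ≈ 0.5771.
At steady state, accumulation factor R = 1/(1 − e^(−kτ)) ≈ 2.3646.
Each bolus raises the concentration by D/Vd = 1573/259 ≈ 6.073 μg/mL.
Steady-state peak Cmax,ss = C₀·R ≈ 6.073 × 2.3646 ≈ 14.360 μg/mL.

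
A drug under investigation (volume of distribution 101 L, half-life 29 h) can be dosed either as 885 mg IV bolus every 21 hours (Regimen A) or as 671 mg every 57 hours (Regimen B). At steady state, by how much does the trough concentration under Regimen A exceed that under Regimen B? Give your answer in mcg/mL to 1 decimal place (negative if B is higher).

11.2 mcg/mL

Regimen A: f = (1/2)^(21/29) ≈ 0.6054; Cmin,ss = (885/101)·f/(1−f) ≈ 13.443 mcg/mL.
Regimen B: f = (1/2)^(57/29) ≈ 0.2560; Cmin,ss = (671/101)·f/(1−f) ≈ 2.286 mcg/mL.
Difference ≈ 13.443 − 2.286 ≈ 11.157 mcg/mL.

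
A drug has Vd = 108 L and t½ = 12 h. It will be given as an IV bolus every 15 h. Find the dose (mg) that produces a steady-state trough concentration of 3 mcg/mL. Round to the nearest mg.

τ/t½ = 15/12 ≈ 1.25, so f = (1/2)^(15/12) ≈ 0.420448.
Cmin,ss = (D/Vd)·f/(1−f), so D = Cmin,ss·Vd·(1−f)/f.
D = 3 × 108 × (1−f)/f ≈ 3 × 108 × 1.37842 ≈ 446.61 mg.

447 mg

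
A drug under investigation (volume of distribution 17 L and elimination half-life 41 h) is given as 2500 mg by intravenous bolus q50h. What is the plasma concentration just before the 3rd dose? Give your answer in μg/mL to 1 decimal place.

f = (1/2)^(τ/t½) = (1/2)^(50/41) ≈ 0.4294.
C₀ = D/Vd = 2500/17 ≈ 147.059 μg/mL.
Before the 3rd dose, 2 doses have been given. Superposition: Cmin = C₀·(f + f²).
≈ 147.059 × (0.4294 + 0.1844) ≈ 147.059 × 0.6138 ≈ 90.265 μg/mL.

90.3 μg/mL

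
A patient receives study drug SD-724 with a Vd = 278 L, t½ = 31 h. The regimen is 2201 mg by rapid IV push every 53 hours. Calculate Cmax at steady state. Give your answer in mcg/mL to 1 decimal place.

11.4 mcg/mL

Over one 53-h interval, 53/31 ≈ 1.7097 half-lives elapse, leaving f ≈ 0.3057 of each dose.
At steady state, accumulation factor R = 1/(1 − e^(−kτ)) ≈ 1.4403.
Single-dose peak C₀ = D/Vd = 2201/278 ≈ 7.917 mcg/mL.
Steady-state peak Cmax,ss = C₀·R ≈ 7.917 × 1.4403 ≈ 11.403 mcg/mL.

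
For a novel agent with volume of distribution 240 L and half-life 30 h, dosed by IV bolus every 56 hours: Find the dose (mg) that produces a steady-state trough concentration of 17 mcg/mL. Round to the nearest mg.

τ/t½ = 56/30 ≈ 1.8667, so f = (1/2)^(56/30) ≈ 0.274206.
Cmin,ss = (D/Vd)·f/(1−f), so D = Cmin,ss·Vd·(1−f)/f.
D = 17 × 240 × (1−f)/f ≈ 17 × 240 × 2.64689 ≈ 10799.31 mg.

10799 mg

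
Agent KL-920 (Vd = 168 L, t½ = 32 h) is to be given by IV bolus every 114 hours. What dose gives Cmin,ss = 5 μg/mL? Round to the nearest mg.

9084 mg

τ/t½ = 114/32 ≈ 3.5625, so f = (1/2)^(114/32) ≈ 0.084641.
Cmin,ss = (D/Vd)·f/(1−f), so D = Cmin,ss·Vd·(1−f)/f.
D = 5 × 168 × (1−f)/f ≈ 5 × 168 × 10.81461 ≈ 9084.27 mg.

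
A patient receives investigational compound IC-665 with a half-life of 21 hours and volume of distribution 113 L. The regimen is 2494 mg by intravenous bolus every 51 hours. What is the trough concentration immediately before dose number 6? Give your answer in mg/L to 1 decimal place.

f = (1/2)^(τ/t½) = (1/2)^(51/21) ≈ 0.1857.
C₀ = D/Vd = 2494/113 ≈ 22.071 mg/L.
Before the 6th dose, 5 doses have been given. Superposition: Cmin = C₀·(f + f² + … + f^5).
≈ 22.071 × (0.1857 + 0.0345 + 0.0064 + 0.0012 + 0.0002) ≈ 22.071 × 0.2280 ≈ 5.032 mg/L.

5.0 mg/L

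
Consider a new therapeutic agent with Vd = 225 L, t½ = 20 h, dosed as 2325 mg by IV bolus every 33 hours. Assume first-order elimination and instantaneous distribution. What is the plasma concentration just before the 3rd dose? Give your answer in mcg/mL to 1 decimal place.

4.3 mcg/mL

f = (1/2)^(τ/t½) = (1/2)^(33/20) ≈ 0.3186.
C₀ = D/Vd = 2325/225 ≈ 10.333 mcg/mL.
Before the 3rd dose, 2 doses have been given. Superposition: Cmin = C₀·(f + f²).
≈ 10.333 × (0.3186 + 0.1015) ≈ 10.333 × 0.4201 ≈ 4.341 mcg/mL.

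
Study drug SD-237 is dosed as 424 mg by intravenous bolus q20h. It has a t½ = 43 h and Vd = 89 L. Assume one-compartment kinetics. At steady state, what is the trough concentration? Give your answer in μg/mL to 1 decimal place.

12.5 μg/mL

Over one 20-h interval, 20/43 ≈ 0.46512 half-lives elapse, leaving f ≈ 0.7244 of each dose.
At steady state, accumulation factor R = 1/(1 − e^(−kτ)) ≈ 3.6284.
Each bolus raises the concentration by D/Vd = 424/89 ≈ 4.764 μg/mL.
Steady-state peak Cmax,ss = C₀·R ≈ 4.764 × 3.6284 ≈ 17.286 μg/mL.
One interval later, Cmin,ss = Cmax,ss·e^(−kτ) ≈ 17.286 × 0.7244 ≈ 12.522 μg/mL.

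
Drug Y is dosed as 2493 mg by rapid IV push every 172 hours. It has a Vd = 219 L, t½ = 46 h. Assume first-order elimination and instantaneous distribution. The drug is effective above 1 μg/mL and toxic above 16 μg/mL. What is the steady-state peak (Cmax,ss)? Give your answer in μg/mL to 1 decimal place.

Over one 172-h interval, 172/46 ≈ 3.7391 half-lives elapse, leaving f ≈ 0.0749 of each dose.
Accumulation ratio R = 1/(1 − f) ≈ 1/0.9251 ≈ 1.0810.
Single-dose peak C₀ = D/Vd = 2493/219 ≈ 11.384 μg/mL.
Cmax,ss = C₀/(1 − f) ≈ 11.384/0.9251 ≈ 12.306 μg/mL.
Peak 12.3 μg/mL vs MTC 16 μg/mL: below toxic threshold.

12.3 μg/mL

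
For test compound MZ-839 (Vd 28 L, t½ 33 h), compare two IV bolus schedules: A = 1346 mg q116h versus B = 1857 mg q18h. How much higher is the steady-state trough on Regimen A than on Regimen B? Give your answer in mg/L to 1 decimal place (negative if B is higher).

Regimen A: f = (1/2)^(116/33) ≈ 0.0875; Cmin,ss = (1346/28)·f/(1−f) ≈ 4.610 mg/L.
Regimen B: f = (1/2)^(18/33) ≈ 0.6852; Cmin,ss = (1857/28)·f/(1−f) ≈ 144.357 mg/L.
Difference ≈ 4.610 − 144.357 ≈ -139.747 mg/L.

-139.7 mg/L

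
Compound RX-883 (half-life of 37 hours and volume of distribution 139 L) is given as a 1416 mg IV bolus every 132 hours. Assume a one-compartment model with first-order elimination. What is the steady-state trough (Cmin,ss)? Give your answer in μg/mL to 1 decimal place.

k = ln2/t½ = ln2/37 ≈ 0.018734 h⁻¹; fraction remaining f = e^(−kτ) = e^(−0.018734×132) ≈ 0.0843.
Each bolus raises the concentration by D/Vd = 1416/139 ≈ 10.187 μg/mL.
Steady-state trough Cmin,ss = C₀·f/(1−f) ≈ 10.187 × 0.0843/0.9157 ≈ 0.938 μg/mL.

0.9 μg/mL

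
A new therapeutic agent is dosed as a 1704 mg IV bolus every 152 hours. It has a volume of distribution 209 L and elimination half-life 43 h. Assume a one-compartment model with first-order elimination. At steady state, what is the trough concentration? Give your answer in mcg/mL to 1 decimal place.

k = ln2/t½ = ln2/43 ≈ 0.016120 h⁻¹; fraction remaining f = e^(−kτ) = e^(−0.016120×152) ≈ 0.0863.
Accumulation ratio R = 1/(1 − f) ≈ 1/0.9137 ≈ 1.0945.
Each bolus raises the concentration by D/Vd = 1704/209 ≈ 8.153 mcg/mL.
Cmax,ss = C₀/(1 − f) ≈ 8.153/0.9137 ≈ 8.923 mcg/mL.
Steady-state trough Cmin,ss = Cmax,ss·f ≈ 8.923 × 0.0863 ≈ 0.770 mcg/mL.

0.8 mcg/mL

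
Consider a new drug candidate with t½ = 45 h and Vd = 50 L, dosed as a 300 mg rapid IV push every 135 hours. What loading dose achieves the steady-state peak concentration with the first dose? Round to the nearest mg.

f = (1/2)^(135/45) ≈ 0.125000; accumulation ratio R = 1/(1−f) ≈ 1.14286.
Loading dose to hit Cmax,ss on first dose: D_load = D_maint·R ≈ 300 × 1.14286 ≈ 342.86 mg.

343 mg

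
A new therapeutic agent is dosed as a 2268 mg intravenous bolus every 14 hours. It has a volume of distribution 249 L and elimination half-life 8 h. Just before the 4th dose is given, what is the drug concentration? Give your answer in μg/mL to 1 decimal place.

f = (1/2)^(τ/t½) = (1/2)^(14/8) ≈ 0.2973.
C₀ = D/Vd = 2268/249 ≈ 9.108 μg/mL.
Before the 4th dose, 3 doses have been given. Superposition: Cmin = C₀·(f + f² + … + f^3).
≈ 9.108 × (0.2973 + 0.0884 + 0.0263) ≈ 9.108 × 0.4120 ≈ 3.752 μg/mL.

3.8 μg/mL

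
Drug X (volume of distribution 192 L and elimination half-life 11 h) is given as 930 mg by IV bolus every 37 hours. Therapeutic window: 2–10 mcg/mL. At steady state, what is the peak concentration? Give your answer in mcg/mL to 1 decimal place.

k = ln2/t½ = ln2/11 ≈ 0.063013 h⁻¹; fraction remaining f = e^(−kτ) = e^(−0.063013×37) ≈ 0.0972.
At steady state, accumulation factor R = 1/(1 − e^(−kτ)) ≈ 1.1077.
Each bolus raises the concentration by D/Vd = 930/192 ≈ 4.844 mcg/mL.
Cmax,ss = C₀/(1 − f) ≈ 4.844/0.9028 ≈ 5.366 mcg/mL.
Peak 5.4 mcg/mL vs MTC 10 mcg/mL: below toxic threshold.

5.4 mcg/mL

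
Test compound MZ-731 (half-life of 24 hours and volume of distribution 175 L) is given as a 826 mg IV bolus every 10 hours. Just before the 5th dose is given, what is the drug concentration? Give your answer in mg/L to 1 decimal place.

9.7 mg/L

f = (1/2)^(τ/t½) = (1/2)^(10/24) ≈ 0.7492.
C₀ = D/Vd = 826/175 ≈ 4.720 mg/L.
Before the 5th dose, 4 doses have been given. Superposition: Cmin = C₀·(f + f² + … + f^4).
≈ 4.720 × (0.7492 + 0.5613 + 0.4205 + 0.3151) ≈ 4.720 × 2.0461 ≈ 9.658 mg/L.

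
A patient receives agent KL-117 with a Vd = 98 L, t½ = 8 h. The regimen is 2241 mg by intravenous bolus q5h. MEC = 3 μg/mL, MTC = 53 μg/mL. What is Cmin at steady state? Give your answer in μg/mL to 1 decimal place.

k = ln2/t½ = ln2/8 ≈ 0.086643 h⁻¹; fraction remaining f = e^(−kτ) = e^(−0.086643×5) ≈ 0.6484.
Single-dose peak C₀ = D/Vd = 2241/98 ≈ 22.867 μg/mL.
Steady-state trough Cmin,ss = C₀·f/(1−f) ≈ 22.867 × 0.6484/0.3516 ≈ 42.170 μg/mL.
Trough 42.2 μg/mL vs MEC 3 μg/mL: adequate.

42.2 μg/mL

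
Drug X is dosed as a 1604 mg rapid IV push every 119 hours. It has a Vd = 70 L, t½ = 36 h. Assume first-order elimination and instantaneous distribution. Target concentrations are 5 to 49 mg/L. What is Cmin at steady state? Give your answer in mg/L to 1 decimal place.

τ/t½ = 119/36 ≈ 3.3056, so fraction remaining f = (1/2)^(119/36) ≈ 0.1011.
At steady state, accumulation factor R = 1/(1 − e^(−kτ)) ≈ 1.1125.
Single-dose peak C₀ = D/Vd = 1604/70 ≈ 22.914 mg/L.
Cmax,ss = C₀/(1 − f) ≈ 22.914/0.8989 ≈ 25.491 mg/L.
Steady-state trough Cmin,ss = Cmax,ss·f ≈ 25.491 × 0.1011 ≈ 2.577 mg/L.
Trough 2.6 mg/L vs MEC 5 mg/L: subtherapeutic.

2.6 mg/L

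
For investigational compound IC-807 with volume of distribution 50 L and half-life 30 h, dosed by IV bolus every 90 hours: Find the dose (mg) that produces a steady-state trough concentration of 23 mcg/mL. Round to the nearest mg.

τ/t½ = 90/30 ≈ 3, so f = (1/2)^(90/30) ≈ 0.125000.
Cmin,ss = (D/Vd)·f/(1−f), so D = Cmin,ss·Vd·(1−f)/f.
D = 23 × 50 × (1−f)/f ≈ 23 × 50 × 7.00000 ≈ 8050.00 mg.

8050 mg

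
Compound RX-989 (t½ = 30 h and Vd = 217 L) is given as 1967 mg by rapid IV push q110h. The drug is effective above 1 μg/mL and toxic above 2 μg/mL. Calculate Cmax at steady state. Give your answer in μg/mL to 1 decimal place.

k = ln2/t½ = ln2/30 ≈ 0.023105 h⁻¹; fraction remaining f = e^(−kτ) = e^(−0.023105×110) ≈ 0.0787.
Accumulation ratio R = 1/(1 − f) ≈ 1/0.9213 ≈ 1.0854.
Single-dose peak C₀ = D/Vd = 1967/217 ≈ 9.065 μg/mL.
Cmax,ss = C₀/(1 − f) ≈ 9.065/0.9213 ≈ 9.839 μg/mL.
Peak 9.8 μg/mL vs MTC 2 μg/mL: exceeds toxic threshold.

9.8 μg/mL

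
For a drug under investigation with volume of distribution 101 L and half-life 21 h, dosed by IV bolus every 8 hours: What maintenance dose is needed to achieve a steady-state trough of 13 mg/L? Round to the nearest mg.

397 mg

τ/t½ = 8/21 ≈ 0.38095, so f = (1/2)^(8/21) ≈ 0.767930.
Cmin,ss = (D/Vd)·f/(1−f), so D = Cmin,ss·Vd·(1−f)/f.
D = 13 × 101 × (1−f)/f ≈ 13 × 101 × 0.30220 ≈ 396.79 mg.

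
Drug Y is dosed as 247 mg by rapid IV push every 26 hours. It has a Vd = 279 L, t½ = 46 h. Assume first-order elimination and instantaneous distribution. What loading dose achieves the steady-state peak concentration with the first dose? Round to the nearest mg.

762 mg

f = (1/2)^(26/46) ≈ 0.675854; accumulation ratio R = 1/(1−f) ≈ 3.08503.
Loading dose to hit Cmax,ss on first dose: D_load = D_maint·R ≈ 247 × 3.08503 ≈ 762.00 mg.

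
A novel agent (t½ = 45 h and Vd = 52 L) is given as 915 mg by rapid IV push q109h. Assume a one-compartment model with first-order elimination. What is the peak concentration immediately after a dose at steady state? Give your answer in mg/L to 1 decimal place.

21.6 mg/L

Over one 109-h interval, 109/45 ≈ 2.4222 half-lives elapse, leaving f ≈ 0.1866 of each dose.
At steady state, accumulation factor R = 1/(1 − e^(−kτ)) ≈ 1.2294.
Each bolus raises the concentration by D/Vd = 915/52 ≈ 17.596 mg/L.
Steady-state peak Cmax,ss = C₀·R ≈ 17.596 × 1.2294 ≈ 21.633 mg/L.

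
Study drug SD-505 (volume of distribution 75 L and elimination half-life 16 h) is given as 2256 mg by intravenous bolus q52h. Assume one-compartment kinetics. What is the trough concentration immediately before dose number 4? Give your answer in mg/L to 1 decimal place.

f = (1/2)^(τ/t½) = (1/2)^(52/16) ≈ 0.1051.
C₀ = D/Vd = 2256/75 ≈ 30.080 mg/L.
Before the 4th dose, 3 doses have been given. Superposition: Cmin = C₀·(f + f² + … + f^3).
≈ 30.080 × (0.1051 + 0.0110 + 0.0012) ≈ 30.080 × 0.1173 ≈ 3.528 mg/L.

3.5 mg/L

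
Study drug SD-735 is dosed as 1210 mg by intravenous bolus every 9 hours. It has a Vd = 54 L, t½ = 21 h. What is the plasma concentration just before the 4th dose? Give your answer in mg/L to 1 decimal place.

f = (1/2)^(τ/t½) = (1/2)^(9/21) ≈ 0.7430.
C₀ = D/Vd = 1210/54 ≈ 22.407 mg/L.
Before the 4th dose, 3 doses have been given. Superposition: Cmin = C₀·(f + f² + … + f^3).
≈ 22.407 × (0.7430 + 0.5520 + 0.4102) ≈ 22.407 × 1.7052 ≈ 38.208 mg/L.

38.2 mg/L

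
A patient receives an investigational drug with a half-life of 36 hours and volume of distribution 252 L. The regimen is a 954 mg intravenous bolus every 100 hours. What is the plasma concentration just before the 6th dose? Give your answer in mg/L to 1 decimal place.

0.6 mg/L

f = (1/2)^(τ/t½) = (1/2)^(100/36) ≈ 0.1458.
C₀ = D/Vd = 954/252 ≈ 3.786 mg/L.
Before the 6th dose, 5 doses have been given. Superposition: Cmin = C₀·(f + f² + … + f^5).
≈ 3.786 × (0.1458 + 0.0213 + 0.0031 + 0.0005 + 0.0001) ≈ 3.786 × 0.1708 ≈ 0.647 mg/L.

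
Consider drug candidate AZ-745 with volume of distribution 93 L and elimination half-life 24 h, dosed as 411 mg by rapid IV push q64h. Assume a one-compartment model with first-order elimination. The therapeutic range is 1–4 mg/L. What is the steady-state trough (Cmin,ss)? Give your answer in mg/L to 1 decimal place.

k = ln2/t½ = ln2/24 ≈ 0.028881 h⁻¹; fraction remaining f = e^(−kτ) = e^(−0.028881×64) ≈ 0.1575.
Accumulation ratio R = 1/(1 − f) ≈ 1/0.8425 ≈ 1.1869.
Each bolus raises the concentration by D/Vd = 411/93 ≈ 4.419 mg/L.
Steady-state peak Cmax,ss = C₀·R ≈ 4.419 × 1.1869 ≈ 5.245 mg/L.
Steady-state trough Cmin,ss = Cmax,ss·f ≈ 5.245 × 0.1575 ≈ 0.826 mg/L.
Trough 0.8 mg/L vs MEC 1 mg/L: subtherapeutic.

0.8 mg/L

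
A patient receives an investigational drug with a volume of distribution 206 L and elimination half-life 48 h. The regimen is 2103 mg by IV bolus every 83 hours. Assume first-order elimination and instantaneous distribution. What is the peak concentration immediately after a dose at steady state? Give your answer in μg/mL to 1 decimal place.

14.6 μg/mL

τ/t½ = 83/48 ≈ 1.7292, so fraction remaining f = (1/2)^(83/48) ≈ 0.3016.
At steady state, accumulation factor R = 1/(1 − e^(−kτ)) ≈ 1.4318.
Each bolus raises the concentration by D/Vd = 2103/206 ≈ 10.209 μg/mL.
Cmax,ss = C₀/(1 − f) ≈ 10.209/0.6984 ≈ 14.618 μg/mL.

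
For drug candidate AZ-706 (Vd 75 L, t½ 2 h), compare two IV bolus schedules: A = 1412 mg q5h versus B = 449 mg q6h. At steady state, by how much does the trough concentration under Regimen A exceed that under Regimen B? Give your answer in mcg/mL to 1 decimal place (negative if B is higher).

Regimen A: f = (1/2)^(5/2) ≈ 0.1768; Cmin,ss = (1412/75)·f/(1−f) ≈ 4.043 mcg/mL.
Regimen B: f = (1/2)^(6/2) ≈ 0.1250; Cmin,ss = (449/75)·f/(1−f) ≈ 0.855 mcg/mL.
Difference ≈ 4.043 − 0.855 ≈ 3.188 mcg/mL.

3.2 mcg/mL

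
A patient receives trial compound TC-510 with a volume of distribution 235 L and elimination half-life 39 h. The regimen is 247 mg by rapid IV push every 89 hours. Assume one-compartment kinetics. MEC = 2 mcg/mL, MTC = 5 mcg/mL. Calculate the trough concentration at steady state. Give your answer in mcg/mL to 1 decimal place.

0.3 mcg/mL

τ/t½ = 89/39 ≈ 2.2821, so fraction remaining f = (1/2)^(89/39) ≈ 0.2056.
At steady state, accumulation factor R = 1/(1 − e^(−kτ)) ≈ 1.2588.
Single-dose peak C₀ = D/Vd = 247/235 ≈ 1.051 mcg/mL.
Steady-state peak Cmax,ss = C₀·R ≈ 1.051 × 1.2588 ≈ 1.323 mcg/mL.
Steady-state trough Cmin,ss = Cmax,ss·f ≈ 1.323 × 0.2056 ≈ 0.272 mcg/mL.
Trough 0.3 mcg/mL vs MEC 2 mcg/mL: subtherapeutic.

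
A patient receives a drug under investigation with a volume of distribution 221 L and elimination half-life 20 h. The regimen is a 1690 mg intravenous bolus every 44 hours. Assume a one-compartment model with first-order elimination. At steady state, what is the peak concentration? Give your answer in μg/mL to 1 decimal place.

k = ln2/t½ = ln2/20 ≈ 0.034657 h⁻¹; fraction remaining f = e^(−kτ) = e^(−0.034657×44) ≈ 0.2176.
Accumulation ratio R = 1/(1 − f) ≈ 1/0.7824 ≈ 1.2781.
Each bolus raises the concentration by D/Vd = 1690/221 ≈ 7.647 μg/mL.
Steady-state peak Cmax,ss = C₀·R ≈ 7.647 × 1.2781 ≈ 9.774 μg/mL.

9.8 μg/mL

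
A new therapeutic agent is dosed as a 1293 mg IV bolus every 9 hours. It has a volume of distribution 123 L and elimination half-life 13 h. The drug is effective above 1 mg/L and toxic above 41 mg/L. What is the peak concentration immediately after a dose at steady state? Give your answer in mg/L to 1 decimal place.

27.6 mg/L

k = ln2/t½ = ln2/13 ≈ 0.053319 h⁻¹; fraction remaining f = e^(−kτ) = e^(−0.053319×9) ≈ 0.6189.
Accumulation ratio R = 1/(1 − f) ≈ 1/0.3811 ≈ 2.6240.
Single-dose peak C₀ = D/Vd = 1293/123 ≈ 10.512 mg/L.
Steady-state peak Cmax,ss = C₀·R ≈ 10.512 × 2.6240 ≈ 27.583 mg/L.
Peak 27.6 mg/L vs MTC 41 mg/L: below toxic threshold.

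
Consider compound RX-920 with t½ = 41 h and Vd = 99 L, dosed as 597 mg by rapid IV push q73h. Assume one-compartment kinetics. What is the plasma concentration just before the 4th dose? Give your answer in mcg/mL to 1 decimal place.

f = (1/2)^(τ/t½) = (1/2)^(73/41) ≈ 0.2911.
C₀ = D/Vd = 597/99 ≈ 6.030 mcg/mL.
Before the 4th dose, 3 doses have been given. Superposition: Cmin = C₀·(f + f² + … + f^3).
≈ 6.030 × (0.2911 + 0.0847 + 0.0247) ≈ 6.030 × 0.4005 ≈ 2.415 mcg/mL.

2.4 mcg/mL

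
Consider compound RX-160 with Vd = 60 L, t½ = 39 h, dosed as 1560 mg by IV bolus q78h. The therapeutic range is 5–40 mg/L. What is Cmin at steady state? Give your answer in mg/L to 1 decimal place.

8.7 mg/L

τ = 78 h = 2 half-lives, so f = (1/2)^2 = 0.25.
At steady state, R = 1/(1 − 0.25) = 4/3.
Single-dose peak C₀ = D/Vd = 1560/60 = 26 mg/L.
Steady-state peak Cmax,ss = C₀·R = 26 × 4/3 ≈ 34.667 mg/L.
Steady-state trough Cmin,ss = Cmax,ss·f ≈ 34.667 × 0.25 ≈ 8.667 mg/L.
Trough 8.7 mg/L vs MEC 5 mg/L: adequate.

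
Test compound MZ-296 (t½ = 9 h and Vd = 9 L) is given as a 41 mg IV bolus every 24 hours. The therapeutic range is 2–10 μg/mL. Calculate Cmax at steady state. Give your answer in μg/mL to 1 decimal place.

Over one 24-h interval, 24/9 ≈ 2.6667 half-lives elapse, leaving f ≈ 0.1575 of each dose.
Accumulation ratio R = 1/(1 − f) ≈ 1/0.8425 ≈ 1.1869.
Single-dose peak C₀ = D/Vd = 41/9 ≈ 4.556 μg/mL.
Steady-state peak Cmax,ss = C₀·R ≈ 4.556 × 1.1869 ≈ 5.408 μg/mL.
Peak 5.4 μg/mL vs MTC 10 μg/mL: below toxic threshold.

5.4 μg/mL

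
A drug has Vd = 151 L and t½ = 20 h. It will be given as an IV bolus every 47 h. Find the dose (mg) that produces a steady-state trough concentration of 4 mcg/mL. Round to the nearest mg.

2475 mg

τ/t½ = 47/20 ≈ 2.35, so f = (1/2)^(47/20) ≈ 0.196146.
Cmin,ss = (D/Vd)·f/(1−f), so D = Cmin,ss·Vd·(1−f)/f.
D = 4 × 151 × (1−f)/f ≈ 4 × 151 × 4.09824 ≈ 2475.34 mg.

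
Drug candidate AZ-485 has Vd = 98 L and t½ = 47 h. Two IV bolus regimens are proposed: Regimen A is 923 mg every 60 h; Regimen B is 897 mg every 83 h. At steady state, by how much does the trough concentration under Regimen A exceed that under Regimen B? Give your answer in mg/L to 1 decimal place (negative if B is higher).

Regimen A: f = (1/2)^(60/47) ≈ 0.4128; Cmin,ss = (923/98)·f/(1−f) ≈ 6.621 mg/L.
Regimen B: f = (1/2)^(83/47) ≈ 0.2940; Cmin,ss = (897/98)·f/(1−f) ≈ 3.812 mg/L.
Difference ≈ 6.621 − 3.812 ≈ 2.809 mg/L.

2.8 mg/L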